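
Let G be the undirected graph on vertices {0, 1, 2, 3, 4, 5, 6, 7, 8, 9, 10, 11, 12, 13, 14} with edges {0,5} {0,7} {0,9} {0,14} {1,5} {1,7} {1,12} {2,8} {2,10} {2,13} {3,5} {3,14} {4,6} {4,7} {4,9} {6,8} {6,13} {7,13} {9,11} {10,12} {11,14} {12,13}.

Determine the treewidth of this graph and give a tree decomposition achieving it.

Treewidth 3.
One such decomposition:
Bags: B1 = {2, 6, 8, 10}  B2 = {2, 6, 10, 13}  B3 = {6, 10, 12, 13}  B4 = {4, 6, 12, 13}  B5 = {4, 7, 12, 13}  B6 = {1, 4, 7, 12}  B7 = {1, 4, 7, 9}  B8 = {0, 1, 7, 9}  B9 = {0, 1, 5, 9}  B10 = {0, 5, 9, 11}  B11 = {0, 5, 11, 14}  B12 = {3, 5, 11, 14}
Tree: B1–B2, B2–B3, B3–B4, B4–B5, B5–B6, B6–B7, B7–B8, B8–B9, B9–B10, B10–B11, B11–B12

Every bag has size at most 4, so the width is 4 − 1 = 3 and tw(G) ≤ 3. For the lower bound: the 4 vertex sets {2,8,10}, {6}, {13}, {1,4,7,12} are disjoint, each induces a connected subgraph, and every pair is joined by at least one edge of G. Contracting each set to a single vertex therefore yields K_{4} as a minor, and since treewidth is minor-monotone, tw(G) ≥ tw(K_{4}) = 3. Combining the bounds, tw(G) = 3.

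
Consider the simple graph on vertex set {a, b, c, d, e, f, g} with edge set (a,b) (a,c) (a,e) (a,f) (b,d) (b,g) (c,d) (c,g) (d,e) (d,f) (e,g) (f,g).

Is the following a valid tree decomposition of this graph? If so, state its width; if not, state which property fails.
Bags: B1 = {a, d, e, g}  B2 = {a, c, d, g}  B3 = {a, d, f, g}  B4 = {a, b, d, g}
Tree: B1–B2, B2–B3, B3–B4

Yes; width 3.

Vertex coverage: the bags together contain {a, b, c, d, e, f, g}, the full vertex set. Edge coverage: each edge of G has both endpoints in at least one bag. Running intersection: for every vertex, the bags containing it form a connected subtree. All three properties hold, so this is a valid tree decomposition of width max|bag| − 1 = 3, and hence tw(G) ≤ 3.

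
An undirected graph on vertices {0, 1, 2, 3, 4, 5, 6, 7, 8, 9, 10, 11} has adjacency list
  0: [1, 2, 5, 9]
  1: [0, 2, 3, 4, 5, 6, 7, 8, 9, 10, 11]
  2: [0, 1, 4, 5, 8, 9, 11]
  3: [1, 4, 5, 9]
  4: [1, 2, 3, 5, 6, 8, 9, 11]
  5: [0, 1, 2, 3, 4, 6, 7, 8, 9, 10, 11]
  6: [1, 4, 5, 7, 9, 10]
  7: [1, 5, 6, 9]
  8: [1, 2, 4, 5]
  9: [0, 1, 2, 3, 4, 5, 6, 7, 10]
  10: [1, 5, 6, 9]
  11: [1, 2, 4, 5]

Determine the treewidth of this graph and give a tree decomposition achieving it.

The largest bag has 5 vertices, giving width 4; this decomposition certifies tw(G) ≤ 4. For the lower bound, the 5 vertices {1, 2, 4, 5, 8} are pairwise adjacent, and any tree decomposition puts a clique entirely inside one bag — forcing width ≥ 4. The upper and lower bounds meet at 4, so that is the treewidth.

Treewidth 4.
Bags: B1 = {1, 4, 5, 6, 9}  B2 = {1, 2, 4, 5, 9}  B3 = {1, 5, 6, 9, 10}  B4 = {1, 2, 4, 5, 8}  B5 = {1, 3, 4, 5, 9}  B6 = {1, 5, 6, 7, 9}  B7 = {1, 2, 4, 5, 11}  B8 = {0, 1, 2, 5, 9}
Tree: B1–B2, B1–B3, B2–B4, B1–B5, B3–B6, B2–B7, B2–B8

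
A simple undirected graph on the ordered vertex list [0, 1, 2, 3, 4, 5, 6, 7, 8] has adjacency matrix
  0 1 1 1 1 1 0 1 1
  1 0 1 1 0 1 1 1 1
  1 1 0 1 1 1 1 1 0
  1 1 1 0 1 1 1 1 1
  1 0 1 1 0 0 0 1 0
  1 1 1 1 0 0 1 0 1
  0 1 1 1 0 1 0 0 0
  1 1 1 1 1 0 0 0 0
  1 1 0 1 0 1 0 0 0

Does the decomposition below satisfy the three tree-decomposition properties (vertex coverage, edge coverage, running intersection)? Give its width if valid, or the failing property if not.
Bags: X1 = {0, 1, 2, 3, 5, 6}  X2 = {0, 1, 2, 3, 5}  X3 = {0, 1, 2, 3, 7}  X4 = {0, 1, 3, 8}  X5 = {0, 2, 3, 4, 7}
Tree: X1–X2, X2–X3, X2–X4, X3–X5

No — edge (5,8) lies in no bag.

A tree decomposition must satisfy three properties: every vertex lies in some bag; for every edge, both endpoints lie together in some bag; and for every vertex, the bags containing it form a connected subtree. Here edge (5,8) lies in no bag, so the decomposition is invalid.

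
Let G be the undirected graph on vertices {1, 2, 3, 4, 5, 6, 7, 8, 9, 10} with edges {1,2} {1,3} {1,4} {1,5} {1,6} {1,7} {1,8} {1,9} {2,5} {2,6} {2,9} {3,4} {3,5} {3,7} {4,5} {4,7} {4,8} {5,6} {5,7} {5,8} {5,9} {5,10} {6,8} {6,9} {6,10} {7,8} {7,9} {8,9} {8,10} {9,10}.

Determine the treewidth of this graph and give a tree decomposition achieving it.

Treewidth 4.
One optimal decomposition is:
Bags: B1 = {1, 5, 6, 8, 9}  B2 = {5, 6, 8, 9, 10}  B3 = {1, 2, 5, 6, 9}  B4 = {1, 5, 7, 8, 9}  B5 = {1, 4, 5, 7, 8}  B6 = {1, 3, 4, 5, 7}
Tree: B1–B2, B1–B3, B1–B4, B4–B5, B5–B6

Every bag has size at most 5, so the width is 5 − 1 = 4 and tw(G) ≤ 4. On the other hand G contains the 5-clique {1, 2, 5, 6, 9}. A clique must lie in a single bag of any decomposition, so no decomposition can have width below 4. Combining the bounds, tw(G) = 4.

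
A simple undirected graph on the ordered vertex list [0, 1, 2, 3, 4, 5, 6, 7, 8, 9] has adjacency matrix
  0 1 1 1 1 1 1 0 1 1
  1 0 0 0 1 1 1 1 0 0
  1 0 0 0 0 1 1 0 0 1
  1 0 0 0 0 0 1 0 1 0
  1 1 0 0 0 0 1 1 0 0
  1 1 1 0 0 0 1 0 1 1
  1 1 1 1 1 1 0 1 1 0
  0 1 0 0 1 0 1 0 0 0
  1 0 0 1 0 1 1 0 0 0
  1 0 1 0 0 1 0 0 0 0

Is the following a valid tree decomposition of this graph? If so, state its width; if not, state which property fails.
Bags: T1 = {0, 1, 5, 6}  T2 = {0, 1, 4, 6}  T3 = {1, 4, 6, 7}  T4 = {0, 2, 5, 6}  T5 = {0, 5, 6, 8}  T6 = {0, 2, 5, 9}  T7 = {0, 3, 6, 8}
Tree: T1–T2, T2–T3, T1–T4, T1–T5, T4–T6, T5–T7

Checking the three conditions: (i) the bags cover all of {0, 1, 2, 3, 4, 5, 6, 7, 8, 9}; (ii) for each edge, some bag contains both endpoints; (iii) the bags containing any fixed vertex form a subtree. All hold, so the decomposition is valid with width 4 − 1 = 3.

Yes; width 3.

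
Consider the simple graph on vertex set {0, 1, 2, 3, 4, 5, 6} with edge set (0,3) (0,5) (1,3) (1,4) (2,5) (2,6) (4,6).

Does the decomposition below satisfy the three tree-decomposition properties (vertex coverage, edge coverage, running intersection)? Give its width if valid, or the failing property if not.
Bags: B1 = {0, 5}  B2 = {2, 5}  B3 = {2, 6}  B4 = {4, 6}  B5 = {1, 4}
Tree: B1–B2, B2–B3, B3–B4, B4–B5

No — vertex 3 appears in no bag.

A tree decomposition must satisfy three properties: every vertex lies in some bag; for every edge, both endpoints lie together in some bag; and for every vertex, the bags containing it form a connected subtree. Here vertex 3 appears in no bag, so the decomposition is invalid.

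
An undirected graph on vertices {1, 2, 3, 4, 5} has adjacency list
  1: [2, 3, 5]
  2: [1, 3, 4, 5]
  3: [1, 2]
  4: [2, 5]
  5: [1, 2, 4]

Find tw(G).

A width-2 tree decomposition is:
Bags: B1 = {1, 2, 3}  B2 = {1, 2, 5}  B3 = {2, 4, 5}
Tree: B1–B2, B2–B3
Every bag has size at most 3, so the width is 3 − 1 = 2 and tw(G) ≤ 2. On the other hand G contains the 3-clique {1, 2, 3}. A clique must lie in a single bag of any decomposition, so no decomposition can have width below 2. Therefore the treewidth is 2.

2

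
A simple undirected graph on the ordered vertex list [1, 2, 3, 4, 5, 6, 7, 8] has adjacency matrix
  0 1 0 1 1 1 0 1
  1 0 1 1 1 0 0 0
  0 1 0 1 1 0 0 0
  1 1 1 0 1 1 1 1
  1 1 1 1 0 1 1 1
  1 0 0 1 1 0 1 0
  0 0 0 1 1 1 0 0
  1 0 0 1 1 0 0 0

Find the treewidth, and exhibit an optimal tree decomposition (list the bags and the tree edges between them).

Every bag has size at most 4, so the width is 4 − 1 = 3 and tw(G) ≤ 3. For the lower bound, the 4 vertices {1, 4, 5, 8} are pairwise adjacent, and any tree decomposition puts a clique entirely inside one bag — forcing width ≥ 3. Hence tw(G) = 3 exactly.

Treewidth 3.
Bags: B1 = {2, 3, 4, 5}  B2 = {1, 2, 4, 5}  B3 = {1, 4, 5, 8}  B4 = {1, 4, 5, 6}  B5 = {4, 5, 6, 7}
Tree: B1–B2, B2–B3, B2–B4, B4–B5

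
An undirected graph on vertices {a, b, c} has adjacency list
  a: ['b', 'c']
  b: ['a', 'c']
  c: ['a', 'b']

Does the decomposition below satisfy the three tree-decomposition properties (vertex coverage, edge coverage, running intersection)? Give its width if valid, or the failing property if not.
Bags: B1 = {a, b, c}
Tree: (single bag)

Yes; width 2.

Vertex coverage: the bags together contain {a, b, c}, the full vertex set. Edge coverage: each edge of G has both endpoints in at least one bag. Running intersection: for every vertex, the bags containing it form a connected subtree. All three properties hold, so this is a valid tree decomposition of width max|bag| − 1 = 2, and hence tw(G) ≤ 2.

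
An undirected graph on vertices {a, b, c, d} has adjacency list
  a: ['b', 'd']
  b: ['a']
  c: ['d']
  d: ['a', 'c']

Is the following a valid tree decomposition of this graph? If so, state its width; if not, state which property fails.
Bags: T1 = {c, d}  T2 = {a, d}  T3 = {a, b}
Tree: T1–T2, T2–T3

Every vertex of G appears in some bag (union = {a, b, c, d}); every edge is covered by a bag; and for each vertex v the set of bags containing v is connected in the bag tree. The decomposition is therefore valid. The largest bag has 2 vertices, so the width is 1.

Yes; width 1.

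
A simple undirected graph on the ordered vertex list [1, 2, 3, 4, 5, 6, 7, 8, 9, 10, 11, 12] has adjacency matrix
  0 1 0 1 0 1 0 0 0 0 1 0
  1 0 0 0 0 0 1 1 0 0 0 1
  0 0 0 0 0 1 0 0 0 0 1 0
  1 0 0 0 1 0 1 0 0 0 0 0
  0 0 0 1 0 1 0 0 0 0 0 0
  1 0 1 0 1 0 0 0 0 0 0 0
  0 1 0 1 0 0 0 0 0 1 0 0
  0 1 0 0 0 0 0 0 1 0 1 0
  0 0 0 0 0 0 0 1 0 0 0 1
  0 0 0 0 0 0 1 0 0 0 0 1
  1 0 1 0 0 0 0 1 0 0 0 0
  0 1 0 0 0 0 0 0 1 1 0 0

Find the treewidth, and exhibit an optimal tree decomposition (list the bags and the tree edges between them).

Treewidth 3.
One optimal decomposition is:
Bags: B1 = {3, 5, 6, 11}  B2 = {1, 5, 6, 11}  B3 = {1, 4, 5, 11}  B4 = {1, 4, 8, 11}  B5 = {1, 2, 4, 8}  B6 = {2, 4, 7, 8}  B7 = {2, 7, 8, 9}  B8 = {2, 7, 9, 12}  B9 = {7, 9, 10, 12}
Tree: B1–B2, B2–B3, B3–B4, B4–B5, B5–B6, B6–B7, B7–B8, B8–B9

The largest bag has 4 vertices, giving width 3; this decomposition certifies tw(G) ≤ 3. For the lower bound: the 4 vertex sets {3,5,6}, {11}, {1}, {2,4,7,8} are disjoint, each induces a connected subgraph, and every pair is joined by at least one edge of G. Contracting each set to a single vertex therefore yields K_{4} as a minor, and since treewidth is minor-monotone, tw(G) ≥ tw(K_{4}) = 3. Combining the bounds, tw(G) = 3.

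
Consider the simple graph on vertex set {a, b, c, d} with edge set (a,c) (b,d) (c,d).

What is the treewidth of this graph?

1

A width-1 tree decomposition is:
Bags: B1 = {a, c}  B2 = {c, d}  B3 = {b, d}
Tree: B1–B2, B2–B3
Every bag has size at most 2, so the width is 2 − 1 = 1 and tw(G) ≤ 1. G has an edge, so its treewidth is at least 1. Hence tw(G) = 1 exactly.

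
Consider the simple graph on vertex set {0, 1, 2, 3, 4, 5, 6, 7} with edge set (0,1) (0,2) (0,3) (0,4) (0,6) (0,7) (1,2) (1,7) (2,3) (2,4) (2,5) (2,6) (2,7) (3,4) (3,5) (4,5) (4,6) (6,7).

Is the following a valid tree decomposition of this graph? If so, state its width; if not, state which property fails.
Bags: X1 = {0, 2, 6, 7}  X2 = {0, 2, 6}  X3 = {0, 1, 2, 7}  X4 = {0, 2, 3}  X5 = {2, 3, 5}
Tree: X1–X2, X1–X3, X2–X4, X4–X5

No — vertex 4 appears in no bag.

A tree decomposition must satisfy three properties: every vertex lies in some bag; for every edge, both endpoints lie together in some bag; and for every vertex, the bags containing it form a connected subtree. Here vertex 4 appears in no bag, so the decomposition is invalid.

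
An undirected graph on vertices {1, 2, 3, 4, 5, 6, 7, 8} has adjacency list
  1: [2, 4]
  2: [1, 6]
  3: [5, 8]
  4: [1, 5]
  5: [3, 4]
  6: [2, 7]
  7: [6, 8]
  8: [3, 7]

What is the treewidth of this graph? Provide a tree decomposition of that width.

Each bag holds 3 vertices, so the decomposition has width 2, which upper-bounds the treewidth. Since 5–4–1–2–6–7–8–3–5 is a cycle in G, G is not acyclic. Forests are exactly the graphs of treewidth ≤ 1, so tw(G) ≥ 2. The upper and lower bounds meet at 2, so that is the treewidth.

Treewidth 2.
One such decomposition:
Bags: B1 = {1, 4, 5}  B2 = {1, 2, 5}  B3 = {2, 5, 6}  B4 = {5, 6, 7}  B5 = {5, 7, 8}  B6 = {3, 5, 8}
Tree: B1–B2, B2–B3, B3–B4, B4–B5, B5–B6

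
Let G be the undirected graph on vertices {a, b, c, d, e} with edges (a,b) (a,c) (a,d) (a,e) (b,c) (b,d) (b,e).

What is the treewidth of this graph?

2

A width-2 tree decomposition is:
Bags: B1 = {a, b, e}  B2 = {a, b, c}  B3 = {a, b, d}
Tree: B1–B2, B1–B3
Every bag has size at most 3, so the width is 3 − 1 = 2 and tw(G) ≤ 2. On the other hand G contains the 3-clique {a, b, d}. A clique must lie in a single bag of any decomposition, so no decomposition can have width below 2. Hence tw(G) = 2 exactly.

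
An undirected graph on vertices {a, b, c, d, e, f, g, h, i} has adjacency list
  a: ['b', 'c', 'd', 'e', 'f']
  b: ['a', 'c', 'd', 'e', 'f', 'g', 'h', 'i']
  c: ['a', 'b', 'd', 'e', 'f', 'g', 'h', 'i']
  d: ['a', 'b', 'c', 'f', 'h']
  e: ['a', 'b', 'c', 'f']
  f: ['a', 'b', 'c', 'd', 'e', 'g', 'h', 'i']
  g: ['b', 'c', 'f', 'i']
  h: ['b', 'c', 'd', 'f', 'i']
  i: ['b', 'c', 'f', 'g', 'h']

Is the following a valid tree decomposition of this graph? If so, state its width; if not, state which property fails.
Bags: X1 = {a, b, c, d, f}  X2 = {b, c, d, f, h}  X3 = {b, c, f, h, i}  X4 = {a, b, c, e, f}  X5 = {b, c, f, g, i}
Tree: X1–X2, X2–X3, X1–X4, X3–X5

Yes; width 4.

Vertex coverage: the bags together contain {a, b, c, d, e, f, g, h, i}, the full vertex set. Edge coverage: each edge of G has both endpoints in at least one bag. Running intersection: for every vertex, the bags containing it form a connected subtree. All three properties hold, so this is a valid tree decomposition of width max|bag| − 1 = 4, and hence tw(G) ≤ 4.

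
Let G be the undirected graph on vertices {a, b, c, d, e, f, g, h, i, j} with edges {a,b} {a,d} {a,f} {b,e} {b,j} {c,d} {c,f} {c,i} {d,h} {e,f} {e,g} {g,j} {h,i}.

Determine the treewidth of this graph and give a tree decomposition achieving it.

Each bag holds 3 vertices, so the decomposition has width 2, which upper-bounds the treewidth. For the lower bound, G contains the cycle j–g–e–b–j, so G is not a forest; only forests have treewidth ≤ 1, hence tw(G) ≥ 2. Combining the bounds, tw(G) = 2.

Treewidth 2.
One optimal decomposition is:
Bags: B1 = {b, g, j}  B2 = {b, e, g}  B3 = {a, b, e}  B4 = {a, e, f}  B5 = {a, d, f}  B6 = {c, d, f}  B7 = {c, d, h}  B8 = {c, h, i}
Tree: B1–B2, B2–B3, B3–B4, B4–B5, B5–B6, B6–B7, B7–B8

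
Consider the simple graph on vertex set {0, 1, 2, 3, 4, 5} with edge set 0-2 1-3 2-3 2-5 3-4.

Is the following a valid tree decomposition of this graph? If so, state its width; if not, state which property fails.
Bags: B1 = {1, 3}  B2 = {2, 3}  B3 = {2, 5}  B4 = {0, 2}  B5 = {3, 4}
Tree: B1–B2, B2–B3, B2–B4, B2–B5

Yes; width 1.

Vertex coverage: the bags together contain {0, 1, 2, 3, 4, 5}, the full vertex set. Edge coverage: each edge of G has both endpoints in at least one bag. Running intersection: for every vertex, the bags containing it form a connected subtree. All three properties hold, so this is a valid tree decomposition of width max|bag| − 1 = 1, and hence tw(G) ≤ 1.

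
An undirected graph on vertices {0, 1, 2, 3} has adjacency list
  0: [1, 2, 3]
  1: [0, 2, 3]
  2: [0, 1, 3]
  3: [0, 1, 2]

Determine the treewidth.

3

A width-3 tree decomposition is:
Bags: B1 = {0, 1, 2, 3}
Tree: (single bag)
With just one bag of size 4, the width is 4 − 1 = 3, so tw(G) ≤ 3. On the other hand G contains the 4-clique {0, 1, 2, 3}. A clique must lie in a single bag of any decomposition, so no decomposition can have width below 3. Hence tw(G) = 3 exactly.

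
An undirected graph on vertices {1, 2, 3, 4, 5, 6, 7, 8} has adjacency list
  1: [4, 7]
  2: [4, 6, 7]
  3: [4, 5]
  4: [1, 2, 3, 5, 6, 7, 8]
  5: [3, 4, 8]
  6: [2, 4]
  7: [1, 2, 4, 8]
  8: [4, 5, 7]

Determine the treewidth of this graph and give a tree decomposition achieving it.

The largest bag has 3 vertices, giving width 2; this decomposition certifies tw(G) ≤ 2. Conversely, {3, 4, 5} is a clique of size 3, and the vertices of any clique must share a bag in every tree decomposition; so some bag has ≥ 3 vertices and tw(G) ≥ 2. Combining the bounds, tw(G) = 2.

Treewidth 2.
Bags: B1 = {2, 4, 7}  B2 = {4, 7, 8}  B3 = {4, 5, 8}  B4 = {1, 4, 7}  B5 = {3, 4, 5}  B6 = {2, 4, 6}
Tree: B1–B2, B2–B3, B1–B4, B3–B5, B1–B6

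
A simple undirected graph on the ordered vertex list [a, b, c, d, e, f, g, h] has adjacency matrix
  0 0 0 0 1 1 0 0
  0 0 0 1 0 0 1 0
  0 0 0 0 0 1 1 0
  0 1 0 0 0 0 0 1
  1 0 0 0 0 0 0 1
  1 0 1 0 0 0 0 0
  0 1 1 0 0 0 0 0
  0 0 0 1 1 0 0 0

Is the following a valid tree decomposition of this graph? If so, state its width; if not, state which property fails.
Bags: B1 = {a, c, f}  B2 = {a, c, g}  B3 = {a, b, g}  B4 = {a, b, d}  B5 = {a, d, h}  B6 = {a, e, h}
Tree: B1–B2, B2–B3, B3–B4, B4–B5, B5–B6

Vertex coverage: the bags together contain {a, b, c, d, e, f, g, h}, the full vertex set. Edge coverage: each edge of G has both endpoints in at least one bag. Running intersection: for every vertex, the bags containing it form a connected subtree. All three properties hold, so this is a valid tree decomposition of width max|bag| − 1 = 2, and hence tw(G) ≤ 2.

Yes; width 2.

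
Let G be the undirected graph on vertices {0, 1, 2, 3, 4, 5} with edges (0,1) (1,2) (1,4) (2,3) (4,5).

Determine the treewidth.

1

A width-1 tree decomposition is:
Bags: B1 = {4, 5}  B2 = {1, 4}  B3 = {1, 2}  B4 = {0, 1}  B5 = {2, 3}
Tree: B1–B2, B2–B3, B2–B4, B3–B5
Every bag has size at most 2, so the width is 2 − 1 = 1 and tw(G) ≤ 1. G has an edge, so its treewidth is at least 1. Hence tw(G) = 1 exactly.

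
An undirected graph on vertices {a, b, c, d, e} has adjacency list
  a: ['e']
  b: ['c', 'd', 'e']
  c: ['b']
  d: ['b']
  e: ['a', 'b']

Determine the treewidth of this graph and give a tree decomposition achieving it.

Treewidth 1.
One optimal decomposition is:
Bags: B1 = {b, e}  B2 = {b, c}  B3 = {a, e}  B4 = {b, d}
Tree: B1–B2, B1–B3, B2–B4

The largest bag has 2 vertices, giving width 1; this decomposition certifies tw(G) ≤ 1. G has an edge, so its treewidth is at least 1. Hence tw(G) = 1 exactly.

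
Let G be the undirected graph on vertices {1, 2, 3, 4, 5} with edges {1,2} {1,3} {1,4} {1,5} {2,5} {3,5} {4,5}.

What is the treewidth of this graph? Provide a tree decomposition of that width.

The largest bag has 3 vertices, giving width 2; this decomposition certifies tw(G) ≤ 2. On the other hand G contains the 3-clique {1, 2, 5}. A clique must lie in a single bag of any decomposition, so no decomposition can have width below 2. The upper and lower bounds meet at 2, so that is the treewidth.

Treewidth 2.
One such decomposition:
Bags: B1 = {1, 2, 5}  B2 = {1, 3, 5}  B3 = {1, 4, 5}
Tree: B1–B2, B1–B3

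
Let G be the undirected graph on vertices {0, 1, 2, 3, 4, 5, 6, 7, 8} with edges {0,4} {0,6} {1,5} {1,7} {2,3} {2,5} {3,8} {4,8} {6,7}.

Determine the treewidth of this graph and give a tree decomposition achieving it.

The largest bag has 3 vertices, giving width 2; this decomposition certifies tw(G) ≤ 2. Since 0–6–7–1–5–2–3–8–4–0 is a cycle in G, G is not acyclic. Forests are exactly the graphs of treewidth ≤ 1, so tw(G) ≥ 2. Therefore the treewidth is 2.

Treewidth 2.
One such decomposition:
Bags: B1 = {0, 6, 7}  B2 = {0, 1, 7}  B3 = {0, 1, 5}  B4 = {0, 2, 5}  B5 = {0, 2, 3}  B6 = {0, 3, 8}  B7 = {0, 4, 8}
Tree: B1–B2, B2–B3, B3–B4, B4–B5, B5–B6, B6–B7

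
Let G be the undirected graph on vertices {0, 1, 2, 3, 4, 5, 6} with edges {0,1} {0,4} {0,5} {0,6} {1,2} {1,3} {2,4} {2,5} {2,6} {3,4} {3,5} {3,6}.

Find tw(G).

3

A width-3 tree decomposition is:
Bags: B1 = {0, 2, 3, 5}  B2 = {0, 2, 3, 6}  B3 = {0, 2, 3, 4}  B4 = {0, 1, 2, 3}
Tree: B1–B2, B2–B3, B3–B4
The largest bag has 4 vertices, giving width 3; this decomposition certifies tw(G) ≤ 3. For the lower bound: the 4 vertex sets {2,5}, {3,6}, {0}, {4} are disjoint, each induces a connected subgraph, and every pair is joined by at least one edge of G. Contracting each set to a single vertex therefore yields K_{4} as a minor, and since treewidth is minor-monotone, tw(G) ≥ tw(K_{4}) = 3. Therefore the treewidth is 3.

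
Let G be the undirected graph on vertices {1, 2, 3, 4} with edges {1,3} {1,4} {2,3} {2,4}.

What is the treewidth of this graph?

2

A width-2 tree decomposition is:
Bags: B1 = {2, 3, 4}  B2 = {1, 3, 4}
Tree: B1–B2
Every bag has size at most 3, so the width is 3 − 1 = 2 and tw(G) ≤ 2. Since 3–2–4–1–3 is a cycle in G, G is not acyclic. Forests are exactly the graphs of treewidth ≤ 1, so tw(G) ≥ 2. Therefore the treewidth is 2.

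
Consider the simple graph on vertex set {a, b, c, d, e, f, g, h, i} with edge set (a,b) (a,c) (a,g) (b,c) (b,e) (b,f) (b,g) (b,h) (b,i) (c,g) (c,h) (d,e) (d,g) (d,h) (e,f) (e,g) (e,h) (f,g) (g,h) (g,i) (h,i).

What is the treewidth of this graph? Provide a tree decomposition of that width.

Treewidth 3.
Bags: B1 = {d, e, g, h}  B2 = {b, e, g, h}  B3 = {b, c, g, h}  B4 = {b, e, f, g}  B5 = {a, b, c, g}  B6 = {b, g, h, i}
Tree: B1–B2, B2–B3, B2–B4, B3–B5, B2–B6

Every bag has size at most 4, so the width is 4 − 1 = 3 and tw(G) ≤ 3. Conversely, {d, e, g, h} is a clique of size 4, and the vertices of any clique must share a bag in every tree decomposition; so some bag has ≥ 4 vertices and tw(G) ≥ 3. The upper and lower bounds meet at 3, so that is the treewidth.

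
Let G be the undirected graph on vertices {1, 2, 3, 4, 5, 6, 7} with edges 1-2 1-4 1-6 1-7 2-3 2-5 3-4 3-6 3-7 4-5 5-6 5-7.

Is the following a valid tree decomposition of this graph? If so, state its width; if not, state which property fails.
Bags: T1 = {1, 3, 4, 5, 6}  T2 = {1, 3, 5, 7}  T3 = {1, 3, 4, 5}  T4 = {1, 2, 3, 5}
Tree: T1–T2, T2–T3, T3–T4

A tree decomposition must satisfy three properties: every vertex lies in some bag; for every edge, both endpoints lie together in some bag; and for every vertex, the bags containing it form a connected subtree. Here bags containing vertex 4 are not connected in the tree, so the decomposition is invalid.

No — bags containing vertex 4 are not connected in the tree.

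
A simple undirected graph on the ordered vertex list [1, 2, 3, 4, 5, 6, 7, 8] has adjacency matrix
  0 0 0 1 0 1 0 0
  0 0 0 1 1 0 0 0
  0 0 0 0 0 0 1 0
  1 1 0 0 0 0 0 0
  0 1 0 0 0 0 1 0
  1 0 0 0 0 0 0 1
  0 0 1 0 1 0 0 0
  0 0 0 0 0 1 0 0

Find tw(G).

1

A width-1 tree decomposition is:
Bags: B1 = {3, 7}  B2 = {5, 7}  B3 = {2, 5}  B4 = {2, 4}  B5 = {1, 4}  B6 = {1, 6}  B7 = {6, 8}
Tree: B1–B2, B2–B3, B3–B4, B4–B5, B5–B6, B6–B7
Each bag holds 2 vertices, so the decomposition has width 1, which upper-bounds the treewidth. G has an edge, so its treewidth is at least 1. Therefore the treewidth is 1.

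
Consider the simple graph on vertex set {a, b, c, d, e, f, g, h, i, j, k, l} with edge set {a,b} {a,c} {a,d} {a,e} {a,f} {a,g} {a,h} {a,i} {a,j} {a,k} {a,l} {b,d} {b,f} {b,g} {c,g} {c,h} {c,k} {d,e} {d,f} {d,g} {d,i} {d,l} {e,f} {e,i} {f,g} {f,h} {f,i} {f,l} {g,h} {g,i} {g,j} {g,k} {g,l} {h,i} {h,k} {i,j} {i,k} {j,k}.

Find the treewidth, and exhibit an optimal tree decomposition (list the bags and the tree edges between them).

Treewidth 4.
One such decomposition:
Bags: B1 = {a, d, f, g, i}  B2 = {a, d, e, f, i}  B3 = {a, b, d, f, g}  B4 = {a, f, g, h, i}  B5 = {a, g, h, i, k}  B6 = {a, g, i, j, k}  B7 = {a, c, g, h, k}  B8 = {a, d, f, g, l}
Tree: B1–B2, B1–B3, B1–B4, B4–B5, B5–B6, B5–B7, B1–B8

Each bag holds 5 vertices, so the decomposition has width 4, which upper-bounds the treewidth. On the other hand G contains the 5-clique {a, g, i, j, k}. A clique must lie in a single bag of any decomposition, so no decomposition can have width below 4. Combining the bounds, tw(G) = 4.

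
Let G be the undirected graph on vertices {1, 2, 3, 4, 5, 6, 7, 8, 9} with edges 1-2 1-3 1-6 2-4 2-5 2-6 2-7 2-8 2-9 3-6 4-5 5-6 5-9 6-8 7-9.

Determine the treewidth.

2

A width-2 tree decomposition is:
Bags: B1 = {2, 5, 9}  B2 = {2, 5, 6}  B3 = {2, 6, 8}  B4 = {2, 7, 9}  B5 = {1, 2, 6}  B6 = {2, 4, 5}  B7 = {1, 3, 6}
Tree: B1–B2, B2–B3, B1–B4, B3–B5, B2–B6, B5–B7
Each bag holds 3 vertices, so the decomposition has width 2, which upper-bounds the treewidth. For the lower bound, the 3 vertices {2, 6, 8} are pairwise adjacent, and any tree decomposition puts a clique entirely inside one bag — forcing width ≥ 2. Therefore the treewidth is 2.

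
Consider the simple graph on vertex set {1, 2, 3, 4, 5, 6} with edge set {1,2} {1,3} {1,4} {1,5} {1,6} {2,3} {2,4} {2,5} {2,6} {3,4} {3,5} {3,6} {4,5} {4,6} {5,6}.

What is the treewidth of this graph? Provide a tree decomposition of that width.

A single bag containing all 6 vertices is trivially a valid decomposition of width 5. For the lower bound, the 6 vertices {1, 2, 3, 4, 5, 6} are pairwise adjacent, and any tree decomposition puts a clique entirely inside one bag — forcing width ≥ 5. Hence tw(G) = 5 exactly.

Treewidth 5.
Bags: B1 = {1, 2, 3, 4, 5, 6}
Tree: (single bag)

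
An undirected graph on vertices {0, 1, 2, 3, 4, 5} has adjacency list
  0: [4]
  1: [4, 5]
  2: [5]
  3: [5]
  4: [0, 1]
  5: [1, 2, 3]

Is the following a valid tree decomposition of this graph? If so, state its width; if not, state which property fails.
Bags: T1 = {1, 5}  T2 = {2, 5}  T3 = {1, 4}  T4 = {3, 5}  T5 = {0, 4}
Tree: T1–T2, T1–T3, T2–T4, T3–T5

Every vertex of G appears in some bag (union = {0, 1, 2, 3, 4, 5}); every edge is covered by a bag; and for each vertex v the set of bags containing v is connected in the bag tree. The decomposition is therefore valid. The largest bag has 2 vertices, so the width is 1.

Yes; width 1.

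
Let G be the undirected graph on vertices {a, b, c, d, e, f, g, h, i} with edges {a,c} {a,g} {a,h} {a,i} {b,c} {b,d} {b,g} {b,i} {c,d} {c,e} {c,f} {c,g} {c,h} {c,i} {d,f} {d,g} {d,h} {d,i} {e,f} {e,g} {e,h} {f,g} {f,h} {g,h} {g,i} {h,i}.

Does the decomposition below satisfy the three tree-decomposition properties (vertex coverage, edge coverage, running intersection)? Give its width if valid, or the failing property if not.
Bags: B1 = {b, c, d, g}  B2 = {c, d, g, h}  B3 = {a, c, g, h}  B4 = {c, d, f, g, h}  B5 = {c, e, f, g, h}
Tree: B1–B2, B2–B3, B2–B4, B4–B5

No — vertex i appears in no bag.

A tree decomposition must satisfy three properties: every vertex lies in some bag; for every edge, both endpoints lie together in some bag; and for every vertex, the bags containing it form a connected subtree. Here vertex i appears in no bag, so the decomposition is invalid.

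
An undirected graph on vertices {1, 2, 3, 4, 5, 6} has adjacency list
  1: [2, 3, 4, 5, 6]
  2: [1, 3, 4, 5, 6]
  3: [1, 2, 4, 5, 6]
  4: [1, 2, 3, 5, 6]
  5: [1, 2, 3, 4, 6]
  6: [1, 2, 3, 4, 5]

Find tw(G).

A width-5 tree decomposition is:
Bags: B1 = {1, 2, 3, 4, 5, 6}
Tree: (single bag)
With just one bag of size 6, the width is 6 − 1 = 5, so tw(G) ≤ 5. For the lower bound, the 6 vertices {1, 2, 3, 4, 5, 6} are pairwise adjacent, and any tree decomposition puts a clique entirely inside one bag — forcing width ≥ 5. Hence tw(G) = 5 exactly.

5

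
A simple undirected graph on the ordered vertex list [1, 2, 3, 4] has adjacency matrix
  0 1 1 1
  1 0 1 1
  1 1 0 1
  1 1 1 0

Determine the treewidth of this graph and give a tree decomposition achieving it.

Treewidth 3.
One optimal decomposition is:
Bags: B1 = {1, 2, 3, 4}
Tree: (single bag)

A single bag containing all 4 vertices is trivially a valid decomposition of width 3. On the other hand G contains the 4-clique {1, 2, 3, 4}. A clique must lie in a single bag of any decomposition, so no decomposition can have width below 3. Therefore the treewidth is 3.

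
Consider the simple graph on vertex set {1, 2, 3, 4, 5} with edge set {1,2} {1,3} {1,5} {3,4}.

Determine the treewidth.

A width-1 tree decomposition is:
Bags: B1 = {3, 4}  B2 = {1, 3}  B3 = {1, 5}  B4 = {1, 2}
Tree: B1–B2, B2–B3, B2–B4
The largest bag has 2 vertices, giving width 1; this decomposition certifies tw(G) ≤ 1. G has an edge, so its treewidth is at least 1. The upper and lower bounds meet at 1, so that is the treewidth.

1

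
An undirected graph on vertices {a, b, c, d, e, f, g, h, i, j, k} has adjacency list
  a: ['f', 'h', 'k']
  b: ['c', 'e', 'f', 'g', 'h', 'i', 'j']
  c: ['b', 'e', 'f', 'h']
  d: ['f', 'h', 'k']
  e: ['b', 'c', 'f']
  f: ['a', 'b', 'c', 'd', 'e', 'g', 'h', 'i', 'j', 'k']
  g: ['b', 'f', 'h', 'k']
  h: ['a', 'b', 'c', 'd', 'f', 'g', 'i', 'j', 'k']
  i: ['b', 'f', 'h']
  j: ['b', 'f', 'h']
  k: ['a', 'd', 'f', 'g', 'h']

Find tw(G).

3

A width-3 tree decomposition is:
Bags: B1 = {b, f, g, h}  B2 = {b, c, f, h}  B3 = {f, g, h, k}  B4 = {b, f, h, i}  B5 = {b, c, e, f}  B6 = {d, f, h, k}  B7 = {b, f, h, j}  B8 = {a, f, h, k}
Tree: B1–B2, B1–B3, B2–B4, B2–B5, B3–B6, B2–B7, B3–B8
The largest bag has 4 vertices, giving width 3; this decomposition certifies tw(G) ≤ 3. For the lower bound, the 4 vertices {b, c, e, f} are pairwise adjacent, and any tree decomposition puts a clique entirely inside one bag — forcing width ≥ 3. The upper and lower bounds meet at 3, so that is the treewidth.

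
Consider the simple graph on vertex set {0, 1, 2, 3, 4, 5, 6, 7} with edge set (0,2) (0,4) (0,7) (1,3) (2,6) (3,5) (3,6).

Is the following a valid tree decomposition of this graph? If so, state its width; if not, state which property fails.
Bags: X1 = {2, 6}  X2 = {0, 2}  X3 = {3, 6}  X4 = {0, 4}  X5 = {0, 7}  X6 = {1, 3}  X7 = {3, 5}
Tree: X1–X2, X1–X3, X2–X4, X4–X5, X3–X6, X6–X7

Every vertex of G appears in some bag (union = {0, 1, 2, 3, 4, 5, 6, 7}); every edge is covered by a bag; and for each vertex v the set of bags containing v is connected in the bag tree. The decomposition is therefore valid. The largest bag has 2 vertices, so the width is 1.

Yes; width 1.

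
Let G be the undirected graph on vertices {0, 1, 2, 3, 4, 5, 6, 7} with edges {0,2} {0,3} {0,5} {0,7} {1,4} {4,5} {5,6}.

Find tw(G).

A width-1 tree decomposition is:
Bags: B1 = {4, 5}  B2 = {0, 5}  B3 = {0, 7}  B4 = {5, 6}  B5 = {0, 3}  B6 = {0, 2}  B7 = {1, 4}
Tree: B1–B2, B2–B3, B1–B4, B2–B5, B2–B6, B1–B7
Each bag holds 2 vertices, so the decomposition has width 1, which upper-bounds the treewidth. Since G has at least one edge (e.g. 5–4), it is not an edgeless graph, so tw(G) ≥ 1. Hence tw(G) = 1 exactly.

1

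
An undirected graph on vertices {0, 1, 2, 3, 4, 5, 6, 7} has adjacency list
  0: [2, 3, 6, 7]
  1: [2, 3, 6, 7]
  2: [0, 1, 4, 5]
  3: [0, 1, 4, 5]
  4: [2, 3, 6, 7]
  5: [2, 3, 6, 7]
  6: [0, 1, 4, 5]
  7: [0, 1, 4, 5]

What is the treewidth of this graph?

A width-4 tree decomposition is:
Bags: B1 = {0, 2, 3, 6, 7}  B2 = {2, 3, 4, 6, 7}  B3 = {2, 3, 5, 6, 7}  B4 = {1, 2, 3, 6, 7}
Tree: B1–B2, B2–B3, B3–B4
The largest bag has 5 vertices, giving width 4; this decomposition certifies tw(G) ≤ 4. For the lower bound: the 5 vertex sets {0,3}, {4,7}, {2,5}, {6}, {1} are disjoint, each induces a connected subgraph, and every pair is joined by at least one edge of G. Contracting each set to a single vertex therefore yields K_{5} as a minor, and since treewidth is minor-monotone, tw(G) ≥ tw(K_{5}) = 4. Combining the bounds, tw(G) = 4.

4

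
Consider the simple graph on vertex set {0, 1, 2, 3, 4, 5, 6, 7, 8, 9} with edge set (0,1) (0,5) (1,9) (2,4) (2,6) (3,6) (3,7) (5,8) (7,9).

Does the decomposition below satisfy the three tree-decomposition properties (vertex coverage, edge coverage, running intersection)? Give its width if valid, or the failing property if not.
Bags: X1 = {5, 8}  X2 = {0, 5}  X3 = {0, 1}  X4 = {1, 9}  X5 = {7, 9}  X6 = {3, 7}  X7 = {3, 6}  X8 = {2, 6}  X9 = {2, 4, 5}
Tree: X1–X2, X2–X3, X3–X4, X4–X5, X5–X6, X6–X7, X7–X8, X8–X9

No — bags containing vertex 5 are not connected in the tree.

A tree decomposition must satisfy three properties: every vertex lies in some bag; for every edge, both endpoints lie together in some bag; and for every vertex, the bags containing it form a connected subtree. Here bags containing vertex 5 are not connected in the tree, so the decomposition is invalid.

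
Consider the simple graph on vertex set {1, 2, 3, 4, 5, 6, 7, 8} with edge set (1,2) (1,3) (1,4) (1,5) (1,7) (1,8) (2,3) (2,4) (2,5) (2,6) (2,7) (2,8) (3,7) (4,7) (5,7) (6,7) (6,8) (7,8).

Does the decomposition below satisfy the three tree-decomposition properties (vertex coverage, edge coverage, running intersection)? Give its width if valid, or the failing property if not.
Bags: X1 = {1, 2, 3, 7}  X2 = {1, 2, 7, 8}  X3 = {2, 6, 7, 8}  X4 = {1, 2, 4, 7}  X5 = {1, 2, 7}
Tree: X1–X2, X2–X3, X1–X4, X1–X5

A tree decomposition must satisfy three properties: every vertex lies in some bag; for every edge, both endpoints lie together in some bag; and for every vertex, the bags containing it form a connected subtree. Here vertex 5 appears in no bag, so the decomposition is invalid.

No — vertex 5 appears in no bag.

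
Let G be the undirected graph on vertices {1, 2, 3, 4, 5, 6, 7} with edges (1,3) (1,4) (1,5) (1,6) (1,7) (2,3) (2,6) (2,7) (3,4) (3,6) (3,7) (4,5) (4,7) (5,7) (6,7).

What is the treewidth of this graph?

3

A width-3 tree decomposition is:
Bags: B1 = {1, 3, 6, 7}  B2 = {1, 3, 4, 7}  B3 = {1, 4, 5, 7}  B4 = {2, 3, 6, 7}
Tree: B1–B2, B2–B3, B1–B4
Each bag holds 4 vertices, so the decomposition has width 3, which upper-bounds the treewidth. Conversely, {1, 3, 4, 7} is a clique of size 4, and the vertices of any clique must share a bag in every tree decomposition; so some bag has ≥ 4 vertices and tw(G) ≥ 3. Combining the bounds, tw(G) = 3.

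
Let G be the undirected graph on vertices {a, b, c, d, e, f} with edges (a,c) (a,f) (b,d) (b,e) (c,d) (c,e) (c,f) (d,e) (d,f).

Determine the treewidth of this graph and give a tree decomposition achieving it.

Treewidth 2.
One such decomposition:
Bags: B1 = {c, d, f}  B2 = {c, d, e}  B3 = {a, c, f}  B4 = {b, d, e}
Tree: B1–B2, B1–B3, B2–B4

Each bag holds 3 vertices, so the decomposition has width 2, which upper-bounds the treewidth. On the other hand G contains the 3-clique {c, d, e}. A clique must lie in a single bag of any decomposition, so no decomposition can have width below 2. Hence tw(G) = 2 exactly.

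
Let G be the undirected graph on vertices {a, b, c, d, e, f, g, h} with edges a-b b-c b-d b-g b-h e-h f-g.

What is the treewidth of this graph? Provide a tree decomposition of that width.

Treewidth 1.
One such decomposition:
Bags: B1 = {b, h}  B2 = {b, d}  B3 = {e, h}  B4 = {b, c}  B5 = {a, b}  B6 = {b, g}  B7 = {f, g}
Tree: B1–B2, B1–B3, B1–B4, B1–B5, B5–B6, B6–B7

Every bag has size at most 2, so the width is 2 − 1 = 1 and tw(G) ≤ 1. Since G has at least one edge (e.g. b–h), it is not an edgeless graph, so tw(G) ≥ 1. Combining the bounds, tw(G) = 1.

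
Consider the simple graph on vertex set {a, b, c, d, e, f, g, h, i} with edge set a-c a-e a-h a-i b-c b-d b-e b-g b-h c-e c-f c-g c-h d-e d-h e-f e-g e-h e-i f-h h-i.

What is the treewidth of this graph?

A width-3 tree decomposition is:
Bags: B1 = {a, c, e, h}  B2 = {a, e, h, i}  B3 = {b, c, e, h}  B4 = {c, e, f, h}  B5 = {b, c, e, g}  B6 = {b, d, e, h}
Tree: B1–B2, B1–B3, B3–B4, B3–B5, B3–B6
The largest bag has 4 vertices, giving width 3; this decomposition certifies tw(G) ≤ 3. On the other hand G contains the 4-clique {b, c, e, g}. A clique must lie in a single bag of any decomposition, so no decomposition can have width below 3. The upper and lower bounds meet at 3, so that is the treewidth.

3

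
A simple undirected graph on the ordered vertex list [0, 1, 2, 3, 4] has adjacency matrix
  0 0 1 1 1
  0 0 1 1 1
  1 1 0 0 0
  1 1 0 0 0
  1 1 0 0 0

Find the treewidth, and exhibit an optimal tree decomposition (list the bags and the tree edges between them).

Treewidth 2.
One optimal decomposition is:
Bags: B1 = {0, 1, 4}  B2 = {0, 1, 2}  B3 = {0, 1, 3}
Tree: B1–B2, B2–B3

The largest bag has 3 vertices, giving width 2; this decomposition certifies tw(G) ≤ 2. The edges 4–0–2–1–4 form a cycle, so G is not a tree and its treewidth is at least 2. Therefore the treewidth is 2.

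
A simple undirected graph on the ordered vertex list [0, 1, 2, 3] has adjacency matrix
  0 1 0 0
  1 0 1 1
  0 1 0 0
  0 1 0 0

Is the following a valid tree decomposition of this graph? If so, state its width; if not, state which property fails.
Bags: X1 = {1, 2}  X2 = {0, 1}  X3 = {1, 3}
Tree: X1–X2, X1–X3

Yes; width 1.

Vertex coverage: the bags together contain {0, 1, 2, 3}, the full vertex set. Edge coverage: each edge of G has both endpoints in at least one bag. Running intersection: for every vertex, the bags containing it form a connected subtree. All three properties hold, so this is a valid tree decomposition of width max|bag| − 1 = 1, and hence tw(G) ≤ 1.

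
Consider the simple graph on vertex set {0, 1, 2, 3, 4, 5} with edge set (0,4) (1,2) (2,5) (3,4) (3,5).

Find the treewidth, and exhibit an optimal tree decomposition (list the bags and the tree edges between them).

Treewidth 1.
Bags: B1 = {0, 4}  B2 = {3, 4}  B3 = {3, 5}  B4 = {2, 5}  B5 = {1, 2}
Tree: B1–B2, B2–B3, B3–B4, B4–B5

The largest bag has 2 vertices, giving width 1; this decomposition certifies tw(G) ≤ 1. Since G has at least one edge (e.g. 0–4), it is not an edgeless graph, so tw(G) ≥ 1. Therefore the treewidth is 1.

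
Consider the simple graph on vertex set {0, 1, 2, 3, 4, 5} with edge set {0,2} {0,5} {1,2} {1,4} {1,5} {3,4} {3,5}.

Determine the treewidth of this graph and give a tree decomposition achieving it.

The largest bag has 3 vertices, giving width 2; this decomposition certifies tw(G) ≤ 2. The edges 4–3–5–1–4 form a cycle, so G is not a tree and its treewidth is at least 2. Hence tw(G) = 2 exactly.

Treewidth 2.
One such decomposition:
Bags: B1 = {1, 3, 4}  B2 = {1, 3, 5}  B3 = {1, 2, 5}  B4 = {0, 2, 5}
Tree: B1–B2, B2–B3, B3–B4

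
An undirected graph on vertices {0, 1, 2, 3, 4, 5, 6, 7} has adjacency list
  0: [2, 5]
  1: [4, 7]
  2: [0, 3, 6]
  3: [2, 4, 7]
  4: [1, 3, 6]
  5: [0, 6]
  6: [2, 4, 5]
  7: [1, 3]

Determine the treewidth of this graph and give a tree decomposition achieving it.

Treewidth 2.
One such decomposition:
Bags: B1 = {1, 3, 7}  B2 = {1, 3, 4}  B3 = {2, 3, 4}  B4 = {2, 4, 6}  B5 = {0, 2, 6}  B6 = {0, 5, 6}
Tree: B1–B2, B2–B3, B3–B4, B4–B5, B5–B6

Each bag holds 3 vertices, so the decomposition has width 2, which upper-bounds the treewidth. The edges 7–1–4–3–7 form a cycle, so G is not a tree and its treewidth is at least 2. Combining the bounds, tw(G) = 2.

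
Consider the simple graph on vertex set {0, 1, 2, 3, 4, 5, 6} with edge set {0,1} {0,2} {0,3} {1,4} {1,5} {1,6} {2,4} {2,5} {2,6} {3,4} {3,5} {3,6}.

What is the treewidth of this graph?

A width-3 tree decomposition is:
Bags: B1 = {1, 2, 3, 5}  B2 = {1, 2, 3, 4}  B3 = {1, 2, 3, 6}  B4 = {0, 1, 2, 3}
Tree: B1–B2, B2–B3, B3–B4
Every bag has size at most 4, so the width is 4 − 1 = 3 and tw(G) ≤ 3. For the lower bound: the 4 vertex sets {3,5}, {1,4}, {2}, {6} are disjoint, each induces a connected subgraph, and every pair is joined by at least one edge of G. Contracting each set to a single vertex therefore yields K_{4} as a minor, and since treewidth is minor-monotone, tw(G) ≥ tw(K_{4}) = 3. Hence tw(G) = 3 exactly.

3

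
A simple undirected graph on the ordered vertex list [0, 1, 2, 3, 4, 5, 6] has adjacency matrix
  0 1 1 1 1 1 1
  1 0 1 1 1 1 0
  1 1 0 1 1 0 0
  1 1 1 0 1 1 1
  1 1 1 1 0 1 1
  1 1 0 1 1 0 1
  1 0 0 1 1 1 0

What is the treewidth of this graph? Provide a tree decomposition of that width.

Treewidth 4.
One such decomposition:
Bags: B1 = {0, 1, 3, 4, 5}  B2 = {0, 3, 4, 5, 6}  B3 = {0, 1, 2, 3, 4}
Tree: B1–B2, B1–B3

Every bag has size at most 5, so the width is 5 − 1 = 4 and tw(G) ≤ 4. For the lower bound, the 5 vertices {0, 1, 2, 3, 4} are pairwise adjacent, and any tree decomposition puts a clique entirely inside one bag — forcing width ≥ 4. The upper and lower bounds meet at 4, so that is the treewidth.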